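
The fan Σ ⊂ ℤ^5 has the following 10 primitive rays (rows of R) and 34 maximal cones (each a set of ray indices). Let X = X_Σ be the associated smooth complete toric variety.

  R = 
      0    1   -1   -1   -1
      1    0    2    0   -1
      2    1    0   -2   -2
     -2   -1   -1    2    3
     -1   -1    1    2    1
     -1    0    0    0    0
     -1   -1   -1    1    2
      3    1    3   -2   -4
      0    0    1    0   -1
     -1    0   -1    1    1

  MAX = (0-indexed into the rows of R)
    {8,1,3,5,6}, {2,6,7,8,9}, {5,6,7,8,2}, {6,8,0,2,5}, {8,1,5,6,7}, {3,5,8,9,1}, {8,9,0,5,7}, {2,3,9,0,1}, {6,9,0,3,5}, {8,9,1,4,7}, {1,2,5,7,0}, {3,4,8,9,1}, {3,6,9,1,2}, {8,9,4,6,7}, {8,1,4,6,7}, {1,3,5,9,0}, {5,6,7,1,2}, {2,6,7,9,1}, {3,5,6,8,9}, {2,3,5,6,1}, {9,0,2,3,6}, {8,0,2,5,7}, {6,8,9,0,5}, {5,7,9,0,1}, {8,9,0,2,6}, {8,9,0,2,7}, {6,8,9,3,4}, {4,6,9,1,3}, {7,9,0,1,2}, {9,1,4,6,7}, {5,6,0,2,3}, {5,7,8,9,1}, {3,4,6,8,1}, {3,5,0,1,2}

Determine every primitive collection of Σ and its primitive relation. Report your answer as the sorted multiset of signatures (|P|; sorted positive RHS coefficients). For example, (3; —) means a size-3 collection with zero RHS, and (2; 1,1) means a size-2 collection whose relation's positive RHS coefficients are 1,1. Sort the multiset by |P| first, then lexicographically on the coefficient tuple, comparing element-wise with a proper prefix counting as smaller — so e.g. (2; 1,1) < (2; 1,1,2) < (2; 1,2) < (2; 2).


14 collections generate NE(X_Σ); each relation:

  • {3,7}:  v_{3} + v_{7} = v_{1}  ⇒ sig = (2; 1)
  • {0,4}:  v_{0} + v_{4} = v_{8} + v_{9}  ⇒ sig = (2; 1,1)
  • {2,4}:  v_{2} + v_{4} = v_{6} + v_{7} + v_{9}  ⇒ sig = (2; 1,1,1)
  • {4,5}:  v_{4} + v_{5} = v_{3} + 2·v_{8}  ⇒ sig = (2; 1,2)
  • {0,1,6}:  v_{0} + v_{1} + v_{6} = 0  ⇒ sig = (3; —)
  • {2,3,8}:  v_{2} + v_{3} + v_{8} = 0  ⇒ sig = (3; —)
  • {1,2,8}:  v_{1} + v_{2} + v_{8} = v_{7}  ⇒ sig = (3; 1)
  • {2,5,9}:  v_{2} + v_{5} + v_{9} = v_{0}  ⇒ sig = (3; 1)
  • {0,3,8}:  v_{0} + v_{3} + v_{8} = v_{5} + v_{9}  ⇒ sig = (3; 1,1)
  • {0,6,7}:  v_{0} + v_{6} + v_{7} = v_{2} + v_{8}  ⇒ sig = (3; 1,1)
  • {0,1,8}:  v_{0} + v_{1} + v_{8} = v_{5} + v_{7} + v_{9}  ⇒ sig = (3; 1,1,1)
  • {1,6,8,9}:  v_{1} + v_{6} + v_{8} + v_{9} = v_{4}  ⇒ sig = (4; 1)
  • {5,6,7,9}:  v_{5} + v_{6} + v_{7} + v_{9} = v_{8}  ⇒ sig = (4; 1)
  • {1,5,6,9}:  v_{1} + v_{5} + v_{6} + v_{9} = v_{3} + v_{8}  ⇒ sig = (4; 1,1)

Signatures (|P|; sorted positive RHS coefficients), sorted:
    |P|=2: 4 collections, coeffs (1), (1,1), (1,1,1), (1,2)
    |P|=3: 7 collections, coeffs (), (), (1), (1), (1,1), (1,1), (1,1,1)
    |P|=4: 3 collections, coeffs (1), (1), (1,1)


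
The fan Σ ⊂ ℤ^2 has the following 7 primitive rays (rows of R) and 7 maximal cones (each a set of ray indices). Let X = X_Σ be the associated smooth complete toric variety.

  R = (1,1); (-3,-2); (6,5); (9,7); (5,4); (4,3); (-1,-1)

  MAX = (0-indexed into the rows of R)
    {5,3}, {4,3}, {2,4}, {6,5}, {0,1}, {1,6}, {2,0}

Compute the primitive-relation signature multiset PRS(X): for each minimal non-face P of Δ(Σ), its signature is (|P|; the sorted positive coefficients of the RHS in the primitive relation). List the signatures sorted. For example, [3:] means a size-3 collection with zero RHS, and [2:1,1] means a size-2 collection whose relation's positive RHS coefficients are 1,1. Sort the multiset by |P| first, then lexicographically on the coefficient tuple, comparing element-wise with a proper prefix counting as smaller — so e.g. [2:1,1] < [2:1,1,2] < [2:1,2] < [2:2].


The 14 primitive collections of Σ (r=7, n=2):

  • {0,6}:  v_{0} + v_{6} = 0 — sig = [2:]
  • {0,4}:  v_{0} + v_{4} = v_{2} — sig = [2:1]
  • {0,5}:  v_{0} + v_{5} = v_{4} — sig = [2:1]
  • {1,3}:  v_{1} + v_{3} = v_{2} — sig = [2:1]
  • {1,5}:  v_{1} + v_{5} = v_{0} — sig = [2:1]
  • {2,6}:  v_{2} + v_{6} = v_{4} — sig = [2:1]
  • {4,5}:  v_{4} + v_{5} = v_{3} — sig = [2:1]
  • {4,6}:  v_{4} + v_{6} = v_{5} — sig = [2:1]
  • {0,3}:  v_{0} + v_{3} = 2·v_{4} — sig = [2:2]
  • {1,4}:  v_{1} + v_{4} = 2·v_{0} — sig = [2:2]
  • {2,5}:  v_{2} + v_{5} = 2·v_{4} — sig = [2:2]
  • {3,6}:  v_{3} + v_{6} = 2·v_{5} — sig = [2:2]
  • {1,2}:  v_{1} + v_{2} = 3·v_{0} — sig = [2:3]
  • {2,3}:  v_{2} + v_{3} = 3·v_{4} — sig = [2:3]

so the primitive-relation signature multiset is
    [2:]
    [2:1]
    [2:1]
    [2:1]
    [2:1]
    [2:1]
    [2:1]
    [2:1]
    [2:2]
    [2:2]
    [2:2]
    [2:2]
    [2:3]
    [2:3]


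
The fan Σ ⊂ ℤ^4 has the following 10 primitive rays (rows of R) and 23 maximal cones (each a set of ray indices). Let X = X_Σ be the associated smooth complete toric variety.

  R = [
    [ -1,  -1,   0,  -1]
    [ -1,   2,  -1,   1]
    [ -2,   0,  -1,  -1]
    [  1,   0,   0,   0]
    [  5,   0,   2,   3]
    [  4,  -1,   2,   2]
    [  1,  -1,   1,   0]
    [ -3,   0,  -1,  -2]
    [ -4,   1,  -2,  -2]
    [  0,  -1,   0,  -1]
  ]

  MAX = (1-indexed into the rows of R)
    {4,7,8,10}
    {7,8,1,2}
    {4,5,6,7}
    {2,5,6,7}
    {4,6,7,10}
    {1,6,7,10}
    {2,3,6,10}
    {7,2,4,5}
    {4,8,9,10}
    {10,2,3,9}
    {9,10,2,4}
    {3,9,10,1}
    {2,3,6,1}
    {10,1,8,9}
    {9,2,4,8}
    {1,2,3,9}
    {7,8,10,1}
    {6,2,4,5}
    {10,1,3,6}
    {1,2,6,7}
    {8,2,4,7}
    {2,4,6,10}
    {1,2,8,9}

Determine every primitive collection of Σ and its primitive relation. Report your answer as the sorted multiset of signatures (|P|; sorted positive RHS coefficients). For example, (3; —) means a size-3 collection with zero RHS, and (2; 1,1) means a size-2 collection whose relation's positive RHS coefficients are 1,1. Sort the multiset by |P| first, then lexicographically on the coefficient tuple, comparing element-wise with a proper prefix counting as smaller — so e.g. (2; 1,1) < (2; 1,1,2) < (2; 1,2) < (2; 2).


Δ(Σ) — 10 vertices, 16 min non-faces:

  P = {6,9}:  v_{6} + v_{9} = 0 — sig = (2; —)
  P = {1,4}:  v_{1} + v_{4} = v_{10} — sig = (2; 1)
  P = {1,5}:  v_{1} + v_{5} = v_{6} — sig = (2; 1)
  P = {3,7}:  v_{3} + v_{7} = v_{1} — sig = (2; 1)
  P = {6,8}:  v_{6} + v_{8} = v_{7} — sig = (2; 1)
  P = {7,9}:  v_{7} + v_{9} = v_{8} — sig = (2; 1)
  P = {3,8}:  v_{3} + v_{8} = v_{1} + v_{9} — sig = (2; 1,1)
  P = {5,10}:  v_{5} + v_{10} = v_{4} + v_{6} — sig = (2; 1,1)
  P = {3,5}:  v_{3} + v_{5} = v_{2} + v_{6} + v_{10} — sig = (2; 1,1,1)
  P = {5,9}:  v_{5} + v_{9} = v_{2} + v_{4} + v_{7} — sig = (2; 1,1,1)
  P = {5,8}:  v_{5} + v_{8} = v_{2} + v_{4} + 2·v_{7} — sig = (2; 1,1,2)
  P = {3,4}:  v_{3} + v_{4} = v_{2} + 2·v_{10} — sig = (2; 1,2)
  P = {2,7,10}:  v_{2} + v_{7} + v_{10} = 0 — sig = (3; —)
  P = {1,2,10}:  v_{1} + v_{2} + v_{10} = v_{3} — sig = (3; 1)
  P = {2,8,10}:  v_{2} + v_{8} + v_{10} = v_{9} — sig = (3; 1)
  P = {2,4,6,7}:  v_{2} + v_{4} + v_{6} + v_{7} = v_{5} — sig = (4; 1)

Hence PRS(X_Σ) =
    (2; —)
    (2; 1)
    (2; 1)
    (2; 1)
    (2; 1)
    (2; 1)
    (2; 1,1)
    (2; 1,1)
    (2; 1,1,1)
    (2; 1,1,1)
    (2; 1,1,2)
    (2; 1,2)
    (3; —)
    (3; 1)
    (3; 1)
    (4; 1)


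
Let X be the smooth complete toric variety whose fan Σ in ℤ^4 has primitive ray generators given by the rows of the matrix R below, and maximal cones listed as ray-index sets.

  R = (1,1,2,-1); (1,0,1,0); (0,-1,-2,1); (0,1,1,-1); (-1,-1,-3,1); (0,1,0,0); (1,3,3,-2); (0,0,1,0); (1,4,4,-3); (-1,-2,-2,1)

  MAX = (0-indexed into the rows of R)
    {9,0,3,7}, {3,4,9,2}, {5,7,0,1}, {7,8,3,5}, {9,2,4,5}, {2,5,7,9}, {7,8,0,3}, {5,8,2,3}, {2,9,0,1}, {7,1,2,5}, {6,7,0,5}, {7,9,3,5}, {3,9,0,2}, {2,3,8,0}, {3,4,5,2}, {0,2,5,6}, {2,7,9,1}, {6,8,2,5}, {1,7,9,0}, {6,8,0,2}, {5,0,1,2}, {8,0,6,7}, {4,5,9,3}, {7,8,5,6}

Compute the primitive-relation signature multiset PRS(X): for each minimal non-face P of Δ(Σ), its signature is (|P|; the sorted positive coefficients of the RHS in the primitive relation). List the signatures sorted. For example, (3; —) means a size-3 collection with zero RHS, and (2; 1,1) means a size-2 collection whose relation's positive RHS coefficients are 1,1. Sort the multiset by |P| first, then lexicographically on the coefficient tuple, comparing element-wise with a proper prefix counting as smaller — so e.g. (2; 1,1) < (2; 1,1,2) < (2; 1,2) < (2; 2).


20 minimal non-faces of Δ(Σ) (on 10 rays):

  • {1,3}:  v_{1} + v_{3} = v_{0}  ⇒ sig = (2; 1)
  • {1,4}:  v_{1} + v_{4} = v_{2}  ⇒ sig = (2; 1)
  • {3,6}:  v_{3} + v_{6} = v_{8}  ⇒ sig = (2; 1)
  • {6,9}:  v_{6} + v_{9} = v_{3}  ⇒ sig = (2; 1)
  • {0,4}:  v_{0} + v_{4} = v_{2} + v_{3}  ⇒ sig = (2; 1,1)
  • {1,8}:  v_{1} + v_{8} = v_{0} + v_{6}  ⇒ sig = (2; 1,1)
  • {4,7}:  v_{4} + v_{7} = v_{5} + v_{9}  ⇒ sig = (2; 1,1)
  • {4,6}:  v_{4} + v_{6} = v_{2} + 2·v_{3} + v_{5}  ⇒ sig = (2; 1,1,2)
  • {4,8}:  v_{4} + v_{8} = v_{2} + 3·v_{3} + v_{5}  ⇒ sig = (2; 1,1,3)
  • {1,6}:  v_{1} + v_{6} = 2·v_{0} + v_{5}  ⇒ sig = (2; 1,2)
  • {8,9}:  v_{8} + v_{9} = 2·v_{3}  ⇒ sig = (2; 2)
  • {0,5,9}:  v_{0} + v_{5} + v_{9} = 0  ⇒ sig = (3; —)
  • {2,3,7}:  v_{2} + v_{3} + v_{7} = 0  ⇒ sig = (3; —)
  • {0,2,7}:  v_{0} + v_{2} + v_{7} = v_{1}  ⇒ sig = (3; 1)
  • {0,3,5}:  v_{0} + v_{3} + v_{5} = v_{6}  ⇒ sig = (3; 1)
  • {2,7,8}:  v_{2} + v_{7} + v_{8} = v_{6}  ⇒ sig = (3; 1)
  • {1,5,9}:  v_{1} + v_{5} + v_{9} = v_{2} + v_{7}  ⇒ sig = (3; 1,1)
  • {2,6,7}:  v_{2} + v_{6} + v_{7} = v_{0} + v_{5}  ⇒ sig = (3; 1,1)
  • {0,5,8}:  v_{0} + v_{5} + v_{8} = 2·v_{6}  ⇒ sig = (3; 2)
  • {2,3,5,9}:  v_{2} + v_{3} + v_{5} + v_{9} = v_{4}  ⇒ sig = (4; 1)

Signatures (|P|; sorted positive RHS coefficients), sorted:
[(2; 1), (2; 1), (2; 1), (2; 1), (2; 1,1), (2; 1,1), (2; 1,1), (2; 1,1,2), (2; 1,1,3), (2; 1,2), (2; 2), (3; —), (3; —), (3; 1), (3; 1), (3; 1), (3; 1,1), (3; 1,1), (3; 2), (4; 1)]


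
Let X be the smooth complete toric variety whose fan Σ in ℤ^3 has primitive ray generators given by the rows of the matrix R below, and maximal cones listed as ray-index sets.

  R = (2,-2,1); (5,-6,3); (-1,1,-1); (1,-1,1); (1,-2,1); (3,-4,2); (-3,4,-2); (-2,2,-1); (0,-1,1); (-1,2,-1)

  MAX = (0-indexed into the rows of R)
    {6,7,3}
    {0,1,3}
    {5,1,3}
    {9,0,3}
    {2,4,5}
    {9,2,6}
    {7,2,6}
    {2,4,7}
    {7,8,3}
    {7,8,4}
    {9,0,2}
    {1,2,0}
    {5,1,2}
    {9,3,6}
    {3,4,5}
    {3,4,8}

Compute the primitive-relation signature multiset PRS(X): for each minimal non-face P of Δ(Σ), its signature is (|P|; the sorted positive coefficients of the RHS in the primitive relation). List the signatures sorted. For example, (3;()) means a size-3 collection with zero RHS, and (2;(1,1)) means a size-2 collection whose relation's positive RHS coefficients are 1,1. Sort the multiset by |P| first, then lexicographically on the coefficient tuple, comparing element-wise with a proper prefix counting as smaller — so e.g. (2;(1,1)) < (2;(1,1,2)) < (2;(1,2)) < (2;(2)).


The 22 primitive collections of Σ (r=10, n=3):

  • {0,7}:  v_{0} + v_{7} = 0  ⇒ sig = (2;())
  • {2,3}:  v_{2} + v_{3} = 0  ⇒ sig = (2;())
  • {4,9}:  v_{4} + v_{9} = 0  ⇒ sig = (2;())
  • {5,6}:  v_{5} + v_{6} = 0  ⇒ sig = (2;())
  • {0,4}:  v_{0} + v_{4} = v_{5}  ⇒ sig = (2;(1))
  • {0,5}:  v_{0} + v_{5} = v_{1}  ⇒ sig = (2;(1))
  • {0,6}:  v_{0} + v_{6} = v_{9}  ⇒ sig = (2;(1))
  • {1,6}:  v_{1} + v_{6} = v_{0}  ⇒ sig = (2;(1))
  • {1,7}:  v_{1} + v_{7} = v_{5}  ⇒ sig = (2;(1))
  • {4,6}:  v_{4} + v_{6} = v_{7}  ⇒ sig = (2;(1))
  • {5,7}:  v_{5} + v_{7} = v_{4}  ⇒ sig = (2;(1))
  • {5,9}:  v_{5} + v_{9} = v_{0}  ⇒ sig = (2;(1))
  • {7,9}:  v_{7} + v_{9} = v_{6}  ⇒ sig = (2;(1))
  • {0,8}:  v_{0} + v_{8} = v_{3} + v_{4}  ⇒ sig = (2;(1,1))
  • {2,8}:  v_{2} + v_{8} = v_{4} + v_{7}  ⇒ sig = (2;(1,1))
  • {8,9}:  v_{8} + v_{9} = v_{3} + v_{7}  ⇒ sig = (2;(1,1))
  • {1,8}:  v_{1} + v_{8} = v_{3} + v_{4} + v_{5}  ⇒ sig = (2;(1,1,1))
  • {5,8}:  v_{5} + v_{8} = v_{3} + 2·v_{4}  ⇒ sig = (2;(1,2))
  • {6,8}:  v_{6} + v_{8} = v_{3} + 2·v_{7}  ⇒ sig = (2;(1,2))
  • {1,4}:  v_{1} + v_{4} = 2·v_{5}  ⇒ sig = (2;(2))
  • {1,9}:  v_{1} + v_{9} = 2·v_{0}  ⇒ sig = (2;(2))
  • {3,4,7}:  v_{3} + v_{4} + v_{7} = v_{8}  ⇒ sig = (3;(1))

Signatures (|P|; sorted positive RHS coefficients), sorted:
{ (2;()) ×4,  (2;(1)) ×9,  (2;(1,1)) ×3,  (2;(1,1,1)),  (2;(1,2)) ×2,  (2;(2)) ×2,  (3;(1)) }


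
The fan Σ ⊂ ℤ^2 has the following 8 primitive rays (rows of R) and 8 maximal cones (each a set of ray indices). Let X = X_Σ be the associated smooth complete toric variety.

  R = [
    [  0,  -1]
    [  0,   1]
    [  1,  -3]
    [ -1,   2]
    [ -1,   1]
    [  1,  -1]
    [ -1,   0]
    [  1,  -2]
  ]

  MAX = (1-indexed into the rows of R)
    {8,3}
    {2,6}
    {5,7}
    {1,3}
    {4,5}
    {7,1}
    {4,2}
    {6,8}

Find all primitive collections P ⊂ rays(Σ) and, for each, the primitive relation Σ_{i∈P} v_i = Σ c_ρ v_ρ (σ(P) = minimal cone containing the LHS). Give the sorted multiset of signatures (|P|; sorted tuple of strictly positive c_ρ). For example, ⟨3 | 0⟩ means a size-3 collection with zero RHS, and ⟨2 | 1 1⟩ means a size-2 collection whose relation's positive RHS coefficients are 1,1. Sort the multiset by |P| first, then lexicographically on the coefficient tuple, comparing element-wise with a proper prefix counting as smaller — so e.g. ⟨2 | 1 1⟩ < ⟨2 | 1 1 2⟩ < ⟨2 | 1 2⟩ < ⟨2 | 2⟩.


Σ has 20 primitive collections:

  P={1,2}:  v_{1} + v_{2} = 0 — sig = ⟨2 | 0⟩
  P={4,8}:  v_{4} + v_{8} = 0 — sig = ⟨2 | 0⟩
  P={5,6}:  v_{5} + v_{6} = 0 — sig = ⟨2 | 0⟩
  P={1,4}:  v_{1} + v_{4} = v_{5} — sig = ⟨2 | 1⟩
  P={1,5}:  v_{1} + v_{5} = v_{7} — sig = ⟨2 | 1⟩
  P={1,6}:  v_{1} + v_{6} = v_{8} — sig = ⟨2 | 1⟩
  P={1,8}:  v_{1} + v_{8} = v_{3} — sig = ⟨2 | 1⟩
  P={2,3}:  v_{2} + v_{3} = v_{8} — sig = ⟨2 | 1⟩
  P={2,5}:  v_{2} + v_{5} = v_{4} — sig = ⟨2 | 1⟩
  P={2,7}:  v_{2} + v_{7} = v_{5} — sig = ⟨2 | 1⟩
  P={2,8}:  v_{2} + v_{8} = v_{6} — sig = ⟨2 | 1⟩
  P={3,4}:  v_{3} + v_{4} = v_{1} — sig = ⟨2 | 1⟩
  P={4,6}:  v_{4} + v_{6} = v_{2} — sig = ⟨2 | 1⟩
  P={5,8}:  v_{5} + v_{8} = v_{1} — sig = ⟨2 | 1⟩
  P={6,7}:  v_{6} + v_{7} = v_{1} — sig = ⟨2 | 1⟩
  P={3,5}:  v_{3} + v_{5} = 2·v_{1} — sig = ⟨2 | 2⟩
  P={3,6}:  v_{3} + v_{6} = 2·v_{8} — sig = ⟨2 | 2⟩
  P={4,7}:  v_{4} + v_{7} = 2·v_{5} — sig = ⟨2 | 2⟩
  P={7,8}:  v_{7} + v_{8} = 2·v_{1} — sig = ⟨2 | 2⟩
  P={3,7}:  v_{3} + v_{7} = 3·v_{1} — sig = ⟨2 | 3⟩

Sorted signature multiset PRS(X):
    |P|=2: 20 collections, coeffs (), (), (), (1), (1), (1), (1), (1), (1), (1), (1), (1), (1), (1), (1), (2), (2), (2), (2), (3)


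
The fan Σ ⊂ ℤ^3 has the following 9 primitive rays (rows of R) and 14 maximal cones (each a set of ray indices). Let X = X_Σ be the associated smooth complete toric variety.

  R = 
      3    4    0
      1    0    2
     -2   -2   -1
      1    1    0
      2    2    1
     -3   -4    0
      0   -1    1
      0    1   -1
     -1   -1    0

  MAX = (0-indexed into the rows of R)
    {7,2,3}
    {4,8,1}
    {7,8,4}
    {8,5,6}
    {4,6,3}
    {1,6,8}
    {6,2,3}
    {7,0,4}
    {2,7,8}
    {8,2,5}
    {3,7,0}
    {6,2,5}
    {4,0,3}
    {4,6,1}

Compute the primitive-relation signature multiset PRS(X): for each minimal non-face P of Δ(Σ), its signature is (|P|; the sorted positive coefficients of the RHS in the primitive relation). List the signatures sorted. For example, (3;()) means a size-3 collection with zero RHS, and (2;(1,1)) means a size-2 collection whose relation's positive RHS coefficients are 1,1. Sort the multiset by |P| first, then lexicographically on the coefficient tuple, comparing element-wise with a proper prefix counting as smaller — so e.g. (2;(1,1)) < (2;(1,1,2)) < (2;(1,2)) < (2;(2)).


Δ(Σ) — 9 vertices, 18 min non-faces:

  P={0,5}:  v_{0} + v_{5} = 0  ⟹  sig = (2;())
  P={2,4}:  v_{2} + v_{4} = 0  ⟹  sig = (2;())
  P={3,8}:  v_{3} + v_{8} = 0  ⟹  sig = (2;())
  P={6,7}:  v_{6} + v_{7} = 0  ⟹  sig = (2;())
  P={0,2}:  v_{0} + v_{2} = v_{3} + v_{7}  ⟹  sig = (2;(1,1))
  P={0,6}:  v_{0} + v_{6} = v_{3} + v_{4}  ⟹  sig = (2;(1,1))
  P={0,8}:  v_{0} + v_{8} = v_{4} + v_{7}  ⟹  sig = (2;(1,1))
  P={1,2}:  v_{1} + v_{2} = v_{6} + v_{8}  ⟹  sig = (2;(1,1))
  P={1,3}:  v_{1} + v_{3} = v_{4} + v_{6}  ⟹  sig = (2;(1,1))
  P={1,7}:  v_{1} + v_{7} = v_{4} + v_{8}  ⟹  sig = (2;(1,1))
  P={3,5}:  v_{3} + v_{5} = v_{2} + v_{6}  ⟹  sig = (2;(1,1))
  P={4,5}:  v_{4} + v_{5} = v_{6} + v_{8}  ⟹  sig = (2;(1,1))
  P={5,7}:  v_{5} + v_{7} = v_{2} + v_{8}  ⟹  sig = (2;(1,1))
  P={0,1}:  v_{0} + v_{1} = 2·v_{4}  ⟹  sig = (2;(2))
  P={1,5}:  v_{1} + v_{5} = 2·v_{6} + 2·v_{8}  ⟹  sig = (2;(2,2))
  P={2,6,8}:  v_{2} + v_{6} + v_{8} = v_{5}  ⟹  sig = (3;(1))
  P={3,4,7}:  v_{3} + v_{4} + v_{7} = v_{0}  ⟹  sig = (3;(1))
  P={4,6,8}:  v_{4} + v_{6} + v_{8} = v_{1}  ⟹  sig = (3;(1))

Sorted signature multiset PRS(X):
    (2;())
    (2;())
    (2;())
    (2;())
    (2;(1,1))
    (2;(1,1))
    (2;(1,1))
    (2;(1,1))
    (2;(1,1))
    (2;(1,1))
    (2;(1,1))
    (2;(1,1))
    (2;(1,1))
    (2;(2))
    (2;(2,2))
    (3;(1))
    (3;(1))
    (3;(1))


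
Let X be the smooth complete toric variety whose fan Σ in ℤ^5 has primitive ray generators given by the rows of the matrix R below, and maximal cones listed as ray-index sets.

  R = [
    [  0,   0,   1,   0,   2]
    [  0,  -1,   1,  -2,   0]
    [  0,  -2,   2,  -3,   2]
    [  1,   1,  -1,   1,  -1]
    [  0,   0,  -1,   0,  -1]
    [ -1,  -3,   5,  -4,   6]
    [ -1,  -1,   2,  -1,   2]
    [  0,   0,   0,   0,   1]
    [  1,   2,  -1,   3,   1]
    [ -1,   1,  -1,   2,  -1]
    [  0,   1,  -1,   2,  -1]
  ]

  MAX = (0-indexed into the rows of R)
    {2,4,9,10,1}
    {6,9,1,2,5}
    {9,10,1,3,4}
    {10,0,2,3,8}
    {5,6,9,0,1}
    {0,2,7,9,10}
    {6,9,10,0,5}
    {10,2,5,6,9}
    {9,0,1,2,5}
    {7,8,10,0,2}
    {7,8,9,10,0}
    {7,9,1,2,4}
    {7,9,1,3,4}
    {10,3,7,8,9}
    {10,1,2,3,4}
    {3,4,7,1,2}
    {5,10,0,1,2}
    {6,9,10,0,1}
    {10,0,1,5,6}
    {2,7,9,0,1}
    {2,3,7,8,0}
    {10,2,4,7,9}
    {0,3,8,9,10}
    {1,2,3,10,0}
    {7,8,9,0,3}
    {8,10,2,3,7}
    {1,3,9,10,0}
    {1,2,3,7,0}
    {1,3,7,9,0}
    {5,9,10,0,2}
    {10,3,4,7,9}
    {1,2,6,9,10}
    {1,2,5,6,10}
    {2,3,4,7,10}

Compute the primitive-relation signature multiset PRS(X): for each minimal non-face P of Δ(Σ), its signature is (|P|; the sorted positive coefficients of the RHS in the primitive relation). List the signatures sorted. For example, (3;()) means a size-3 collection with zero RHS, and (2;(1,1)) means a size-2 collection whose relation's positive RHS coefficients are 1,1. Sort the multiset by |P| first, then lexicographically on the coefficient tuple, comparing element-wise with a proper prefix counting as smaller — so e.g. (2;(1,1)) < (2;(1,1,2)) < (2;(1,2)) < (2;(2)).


Σ has 18 primitive collections:

  • {0,4}:  v_{0} + v_{4} = v_{7}  ⟹  sig = (2;(1))
  • {1,8}:  v_{1} + v_{8} = v_{0} + v_{3}  ⟹  sig = (2;(1,1))
  • {4,6}:  v_{4} + v_{6} = v_{2} + v_{9}  ⟹  sig = (2;(1,1))
  • {3,6}:  v_{3} + v_{6} = v_{0} + v_{1} + v_{10}  ⟹  sig = (2;(1,1,1))
  • {6,7}:  v_{6} + v_{7} = v_{0} + v_{2} + v_{9}  ⟹  sig = (2;(1,1,1))
  • {3,5}:  v_{3} + v_{5} = 2·v_{0} + v_{1} + v_{2} + v_{10}  ⟹  sig = (2;(1,1,1,2))
  • {4,5}:  v_{4} + v_{5} = v_{0} + 2·v_{2} + v_{9}  ⟹  sig = (2;(1,1,2))
  • {4,8}:  v_{4} + v_{8} = v_{3} + 2·v_{7} + v_{10}  ⟹  sig = (2;(1,1,2))
  • {5,8}:  v_{5} + v_{8} = 3·v_{0} + v_{2} + v_{10}  ⟹  sig = (2;(1,1,3))
  • {6,8}:  v_{6} + v_{8} = 2·v_{0} + v_{10}  ⟹  sig = (2;(1,2))
  • {5,7}:  v_{5} + v_{7} = 2·v_{0} + 2·v_{2} + v_{9}  ⟹  sig = (2;(1,2,2))
  • {1,7,10}:  v_{1} + v_{7} + v_{10} = 0  ⟹  sig = (3;())
  • {2,3,9}:  v_{2} + v_{3} + v_{9} = 0  ⟹  sig = (3;())
  • {0,2,6}:  v_{0} + v_{2} + v_{6} = v_{5}  ⟹  sig = (3;(1))
  • {2,8,9}:  v_{2} + v_{8} + v_{9} = v_{0} + v_{7} + v_{10}  ⟹  sig = (3;(1,1,1))
  • {0,3,7,10}:  v_{0} + v_{3} + v_{7} + v_{10} = v_{8}  ⟹  sig = (4;(1))
  • {1,5,9,10}:  v_{1} + v_{5} + v_{9} + v_{10} = 2·v_{6}  ⟹  sig = (4;(2))
  • {0,1,2,9,10}:  v_{0} + v_{1} + v_{2} + v_{9} + v_{10} = v_{6}  ⟹  sig = (5;(1))

Sorted signature multiset PRS(X):
    (2;(1))
    (2;(1,1))
    (2;(1,1))
    (2;(1,1,1))
    (2;(1,1,1))
    (2;(1,1,1,2))
    (2;(1,1,2))
    (2;(1,1,2))
    (2;(1,1,3))
    (2;(1,2))
    (2;(1,2,2))
    (3;())
    (3;())
    (3;(1))
    (3;(1,1,1))
    (4;(1))
    (4;(2))
    (5;(1))


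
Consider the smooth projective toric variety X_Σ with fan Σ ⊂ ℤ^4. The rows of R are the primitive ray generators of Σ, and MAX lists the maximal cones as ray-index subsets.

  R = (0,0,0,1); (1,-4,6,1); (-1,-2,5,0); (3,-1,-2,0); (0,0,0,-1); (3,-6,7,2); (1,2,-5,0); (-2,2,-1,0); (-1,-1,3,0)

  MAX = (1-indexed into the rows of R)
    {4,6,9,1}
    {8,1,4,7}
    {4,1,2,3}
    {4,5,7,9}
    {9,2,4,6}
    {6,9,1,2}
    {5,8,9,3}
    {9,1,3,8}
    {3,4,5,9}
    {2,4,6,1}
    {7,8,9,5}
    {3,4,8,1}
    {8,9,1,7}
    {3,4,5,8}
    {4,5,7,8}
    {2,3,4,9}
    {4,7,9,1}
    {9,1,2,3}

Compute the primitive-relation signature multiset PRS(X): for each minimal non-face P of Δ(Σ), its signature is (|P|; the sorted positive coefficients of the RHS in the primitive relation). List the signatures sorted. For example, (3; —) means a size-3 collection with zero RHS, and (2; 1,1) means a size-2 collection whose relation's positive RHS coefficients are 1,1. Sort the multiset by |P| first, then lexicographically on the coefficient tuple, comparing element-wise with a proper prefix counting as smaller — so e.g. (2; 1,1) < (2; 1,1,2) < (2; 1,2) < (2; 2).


The 12 primitive collections of Σ (r=9, n=4):

  {1,5}:  v_{1} + v_{5} = 0  so sig = (2; —)
  {3,7}:  v_{3} + v_{7} = 0  so sig = (2; —)
  {2,8}:  v_{2} + v_{8} = v_{1} + v_{3}  so sig = (2; 1,1)
  {6,8}:  v_{6} + v_{8} = v_{1} + v_{2}  so sig = (2; 1,1)
  {2,5}:  v_{2} + v_{5} = v_{3} + v_{4} + v_{9}  so sig = (2; 1,1,1)
  {2,7}:  v_{2} + v_{7} = v_{1} + v_{4} + v_{9}  so sig = (2; 1,1,1)
  {5,6}:  v_{5} + v_{6} = v_{2} + v_{4} + v_{9}  so sig = (2; 1,1,1)
  {3,6}:  v_{3} + v_{6} = 2·v_{2}  so sig = (2; 2)
  {6,7}:  v_{6} + v_{7} = 2·v_{1} + 2·v_{4} + 2·v_{9}  so sig = (2; 2,2,2)
  {4,8,9}:  v_{4} + v_{8} + v_{9} = 0  so sig = (3; —)
  {1,2,4,9}:  v_{1} + v_{2} + v_{4} + v_{9} = v_{6}  so sig = (4; 1)
  {1,3,4,9}:  v_{1} + v_{3} + v_{4} + v_{9} = v_{2}  so sig = (4; 1)

so the primitive-relation signature multiset is
{ (2; —) ×2,  (2; 1,1) ×2,  (2; 1,1,1) ×3,  (2; 2),  (2; 2,2,2),  (3; —),  (4; 1) ×2 }


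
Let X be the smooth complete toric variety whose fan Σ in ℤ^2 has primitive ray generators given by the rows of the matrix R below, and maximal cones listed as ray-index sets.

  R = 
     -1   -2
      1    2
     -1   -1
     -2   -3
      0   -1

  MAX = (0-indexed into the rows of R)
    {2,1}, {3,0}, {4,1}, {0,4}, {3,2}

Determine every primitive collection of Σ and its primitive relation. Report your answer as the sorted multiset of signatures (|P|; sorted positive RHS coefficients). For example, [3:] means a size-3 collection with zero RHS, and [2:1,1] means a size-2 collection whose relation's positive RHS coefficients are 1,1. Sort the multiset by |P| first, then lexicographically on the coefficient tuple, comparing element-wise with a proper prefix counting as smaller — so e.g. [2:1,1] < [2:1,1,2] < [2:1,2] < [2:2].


|primitive collections| = 5. Relations:

  P = {0,1}:  v_{0} + v_{1} = 0  so sig = [2:]
  P = {0,2}:  v_{0} + v_{2} = v_{3}  so sig = [2:1]
  P = {1,3}:  v_{1} + v_{3} = v_{2}  so sig = [2:1]
  P = {2,4}:  v_{2} + v_{4} = v_{0}  so sig = [2:1]
  P = {3,4}:  v_{3} + v_{4} = 2·v_{0}  so sig = [2:2]

Signatures (|P|; sorted positive RHS coefficients), sorted:
{ [2:],  [2:1] ×3,  [2:2] }


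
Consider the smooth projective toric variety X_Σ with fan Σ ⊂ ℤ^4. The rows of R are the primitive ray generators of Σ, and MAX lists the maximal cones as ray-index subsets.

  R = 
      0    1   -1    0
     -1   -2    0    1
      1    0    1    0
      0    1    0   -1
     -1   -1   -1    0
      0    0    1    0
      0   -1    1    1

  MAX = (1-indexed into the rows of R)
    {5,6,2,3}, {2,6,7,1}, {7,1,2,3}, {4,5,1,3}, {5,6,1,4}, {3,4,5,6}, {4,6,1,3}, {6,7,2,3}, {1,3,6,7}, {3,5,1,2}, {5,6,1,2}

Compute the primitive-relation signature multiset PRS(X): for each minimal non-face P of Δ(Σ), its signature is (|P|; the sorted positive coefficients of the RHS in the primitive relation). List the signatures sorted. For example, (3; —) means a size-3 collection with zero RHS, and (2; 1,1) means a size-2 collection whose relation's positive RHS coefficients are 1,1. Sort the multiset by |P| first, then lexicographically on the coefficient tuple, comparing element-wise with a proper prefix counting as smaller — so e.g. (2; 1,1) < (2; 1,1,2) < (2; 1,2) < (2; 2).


The 5 primitive collections of Σ (r=7, n=4):

  P={4,7}:  v_{4} + v_{7} = v_{6}  →  sig = (2; 1)
  P={5,7}:  v_{5} + v_{7} = v_{2}  →  sig = (2; 1)
  P={2,4}:  v_{2} + v_{4} = v_{5} + v_{6}  →  sig = (2; 1,1)
  P={1,3,5,6}:  v_{1} + v_{3} + v_{5} + v_{6} = 0  →  sig = (4; —)
  P={1,2,3,6}:  v_{1} + v_{2} + v_{3} + v_{6} = v_{7}  →  sig = (4; 1)

Hence PRS(X_Σ) =
[(2; 1), (2; 1), (2; 1,1), (4; —), (4; 1)]


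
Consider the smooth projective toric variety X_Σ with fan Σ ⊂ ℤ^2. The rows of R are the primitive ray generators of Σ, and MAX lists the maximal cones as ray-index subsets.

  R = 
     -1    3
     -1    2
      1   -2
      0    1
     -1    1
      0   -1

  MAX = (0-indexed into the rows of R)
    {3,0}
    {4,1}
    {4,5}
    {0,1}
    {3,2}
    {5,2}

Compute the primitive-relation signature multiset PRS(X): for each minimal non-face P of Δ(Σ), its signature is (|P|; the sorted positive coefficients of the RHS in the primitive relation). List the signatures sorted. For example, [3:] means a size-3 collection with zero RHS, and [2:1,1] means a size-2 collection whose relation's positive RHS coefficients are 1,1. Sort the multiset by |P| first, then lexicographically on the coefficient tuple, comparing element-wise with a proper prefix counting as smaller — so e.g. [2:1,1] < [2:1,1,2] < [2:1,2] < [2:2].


9 minimal non-faces of Δ(Σ) (on 6 rays):

  • {1,2}:  v_{1} + v_{2} = 0 ; sig = [2:]
  • {3,5}:  v_{3} + v_{5} = 0 ; sig = [2:]
  • {0,2}:  v_{0} + v_{2} = v_{3} ; sig = [2:1]
  • {0,5}:  v_{0} + v_{5} = v_{1} ; sig = [2:1]
  • {1,3}:  v_{1} + v_{3} = v_{0} ; sig = [2:1]
  • {1,5}:  v_{1} + v_{5} = v_{4} ; sig = [2:1]
  • {2,4}:  v_{2} + v_{4} = v_{5} ; sig = [2:1]
  • {3,4}:  v_{3} + v_{4} = v_{1} ; sig = [2:1]
  • {0,4}:  v_{0} + v_{4} = 2·v_{1} ; sig = [2:2]

so the primitive-relation signature multiset is
    |P|=2: 9 collections, coeffs (), (), (1), (1), (1), (1), (1), (1), (2)


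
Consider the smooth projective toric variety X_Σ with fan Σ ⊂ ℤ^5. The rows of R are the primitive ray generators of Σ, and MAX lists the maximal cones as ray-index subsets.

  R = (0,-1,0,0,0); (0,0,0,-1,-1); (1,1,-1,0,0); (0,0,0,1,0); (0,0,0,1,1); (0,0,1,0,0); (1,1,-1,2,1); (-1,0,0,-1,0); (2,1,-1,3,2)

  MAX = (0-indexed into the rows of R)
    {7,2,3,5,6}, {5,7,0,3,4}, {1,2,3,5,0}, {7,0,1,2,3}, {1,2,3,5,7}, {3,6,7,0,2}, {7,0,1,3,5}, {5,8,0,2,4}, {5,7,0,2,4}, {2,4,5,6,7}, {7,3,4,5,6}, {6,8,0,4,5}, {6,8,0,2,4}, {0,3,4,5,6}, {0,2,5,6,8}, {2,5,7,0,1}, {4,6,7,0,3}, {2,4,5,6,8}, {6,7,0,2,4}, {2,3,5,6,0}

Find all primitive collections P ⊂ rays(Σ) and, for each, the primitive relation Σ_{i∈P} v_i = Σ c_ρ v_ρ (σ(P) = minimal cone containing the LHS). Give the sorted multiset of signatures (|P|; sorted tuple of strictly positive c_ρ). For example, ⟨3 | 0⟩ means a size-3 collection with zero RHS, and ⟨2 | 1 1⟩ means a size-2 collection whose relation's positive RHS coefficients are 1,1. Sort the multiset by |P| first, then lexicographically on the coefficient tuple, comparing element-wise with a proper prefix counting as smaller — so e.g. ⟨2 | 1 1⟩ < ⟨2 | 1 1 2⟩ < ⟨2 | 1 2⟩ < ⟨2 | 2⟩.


Minimal non-faces — 9 found among 9 rays, 20 max cones:

  P = {1,4}:  v_{1} + v_{4} = 0  ⟹  sig = ⟨2 | 0⟩
  P = {1,6}:  v_{1} + v_{6} = v_{2} + v_{3}  ⟹  sig = ⟨2 | 1 1⟩
  P = {1,8}:  v_{1} + v_{8} = v_{0} + v_{2} + v_{5} + v_{6}  ⟹  sig = ⟨2 | 1 1 1 1⟩
  P = {3,8}:  v_{3} + v_{8} = v_{0} + v_{5} + 2·v_{6}  ⟹  sig = ⟨2 | 1 1 2⟩
  P = {7,8}:  v_{7} + v_{8} = v_{2} + 2·v_{4}  ⟹  sig = ⟨2 | 1 2⟩
  P = {2,3,4}:  v_{2} + v_{3} + v_{4} = v_{6}  ⟹  sig = ⟨3 | 1⟩
  P = {0,5,6,7}:  v_{0} + v_{5} + v_{6} + v_{7} = v_{4}  ⟹  sig = ⟨4 | 1⟩
  P = {0,2,3,5,7}:  v_{0} + v_{2} + v_{3} + v_{5} + v_{7} = 0  ⟹  sig = ⟨5 | 0⟩
  P = {0,2,4,5,6}:  v_{0} + v_{2} + v_{4} + v_{5} + v_{6} = v_{8}  ⟹  sig = ⟨5 | 1⟩

Signatures (|P|; sorted positive RHS coefficients), sorted:
    ⟨2 | 0⟩
    ⟨2 | 1 1⟩
    ⟨2 | 1 1 1 1⟩
    ⟨2 | 1 1 2⟩
    ⟨2 | 1 2⟩
    ⟨3 | 1⟩
    ⟨4 | 1⟩
    ⟨5 | 0⟩
    ⟨5 | 1⟩


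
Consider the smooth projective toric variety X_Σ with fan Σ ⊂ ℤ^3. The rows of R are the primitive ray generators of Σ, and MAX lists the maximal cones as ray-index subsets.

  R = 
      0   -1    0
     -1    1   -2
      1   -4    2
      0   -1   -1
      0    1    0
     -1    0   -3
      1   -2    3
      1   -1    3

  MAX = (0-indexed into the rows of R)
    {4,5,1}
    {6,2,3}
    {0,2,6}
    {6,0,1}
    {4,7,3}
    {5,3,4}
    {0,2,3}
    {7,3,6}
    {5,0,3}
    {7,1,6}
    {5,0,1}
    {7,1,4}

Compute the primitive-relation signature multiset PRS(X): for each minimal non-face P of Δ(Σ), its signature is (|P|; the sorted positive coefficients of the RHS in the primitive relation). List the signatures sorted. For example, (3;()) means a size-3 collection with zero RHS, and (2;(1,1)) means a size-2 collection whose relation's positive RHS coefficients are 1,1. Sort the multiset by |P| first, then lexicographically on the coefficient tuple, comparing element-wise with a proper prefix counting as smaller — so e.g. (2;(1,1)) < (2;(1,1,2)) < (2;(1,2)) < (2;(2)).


11 collections generate NE(X_Σ); each relation:

  {0,4}:  v_{0} + v_{4} = 0 — sig = (2;())
  {0,7}:  v_{0} + v_{7} = v_{6} — sig = (2;(1))
  {1,3}:  v_{1} + v_{3} = v_{5} — sig = (2;(1))
  {4,6}:  v_{4} + v_{6} = v_{7} — sig = (2;(1))
  {5,7}:  v_{5} + v_{7} = v_{0} — sig = (2;(1))
  {2,4}:  v_{2} + v_{4} = v_{3} + v_{6} — sig = (2;(1,1))
  {2,7}:  v_{2} + v_{7} = v_{3} + 2·v_{6} — sig = (2;(1,2))
  {2,5}:  v_{2} + v_{5} = 3·v_{0} + v_{3} — sig = (2;(1,3))
  {5,6}:  v_{5} + v_{6} = 2·v_{0} — sig = (2;(2))
  {1,2}:  v_{1} + v_{2} = 3·v_{0} — sig = (2;(3))
  {0,3,6}:  v_{0} + v_{3} + v_{6} = v_{2} — sig = (3;(1))

Sorted signature multiset PRS(X):
    |P|=2: 10 collections, coeffs (), (1), (1), (1), (1), (1,1), (1,2), (1,3), (2), (3)
    |P|=3: 1 collection, coeffs (1)


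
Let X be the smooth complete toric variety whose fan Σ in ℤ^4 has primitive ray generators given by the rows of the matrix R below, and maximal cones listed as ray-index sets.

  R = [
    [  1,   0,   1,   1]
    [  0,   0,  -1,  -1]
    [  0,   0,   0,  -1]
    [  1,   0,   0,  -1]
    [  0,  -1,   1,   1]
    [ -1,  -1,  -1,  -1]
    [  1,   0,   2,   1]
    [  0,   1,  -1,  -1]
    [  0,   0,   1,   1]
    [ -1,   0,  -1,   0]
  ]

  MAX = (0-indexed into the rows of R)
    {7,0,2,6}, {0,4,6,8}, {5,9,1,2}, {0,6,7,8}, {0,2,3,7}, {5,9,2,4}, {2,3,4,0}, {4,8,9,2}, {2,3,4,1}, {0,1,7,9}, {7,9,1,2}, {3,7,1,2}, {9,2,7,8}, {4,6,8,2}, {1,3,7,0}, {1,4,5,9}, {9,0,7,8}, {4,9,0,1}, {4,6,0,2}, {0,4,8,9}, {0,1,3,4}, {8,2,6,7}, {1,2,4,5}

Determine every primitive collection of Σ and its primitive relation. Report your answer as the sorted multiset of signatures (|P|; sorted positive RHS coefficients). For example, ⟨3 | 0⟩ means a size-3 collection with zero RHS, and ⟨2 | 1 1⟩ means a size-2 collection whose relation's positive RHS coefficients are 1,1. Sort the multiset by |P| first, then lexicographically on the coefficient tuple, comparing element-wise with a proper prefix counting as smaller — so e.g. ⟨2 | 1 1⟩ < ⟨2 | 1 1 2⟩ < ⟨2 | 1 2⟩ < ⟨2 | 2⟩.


Σ has 16 primitive collections:

  P = {1,8}:  v_{1} + v_{8} = 0  ⇒ sig = ⟨2 | 0⟩
  P = {4,7}:  v_{4} + v_{7} = 0  ⇒ sig = ⟨2 | 0⟩
  P = {3,9}:  v_{3} + v_{9} = v_{1}  ⇒ sig = ⟨2 | 1⟩
  P = {6,9}:  v_{6} + v_{9} = v_{8}  ⇒ sig = ⟨2 | 1⟩
  P = {0,5}:  v_{0} + v_{5} = v_{1} + v_{4}  ⇒ sig = ⟨2 | 1 1⟩
  P = {1,6}:  v_{1} + v_{6} = v_{0} + v_{2}  ⇒ sig = ⟨2 | 1 1⟩
  P = {3,8}:  v_{3} + v_{8} = v_{0} + v_{2}  ⇒ sig = ⟨2 | 1 1⟩
  P = {5,6}:  v_{5} + v_{6} = v_{2} + v_{4}  ⇒ sig = ⟨2 | 1 1⟩
  P = {5,7}:  v_{5} + v_{7} = v_{1} + v_{2} + v_{9}  ⇒ sig = ⟨2 | 1 1 1⟩
  P = {5,8}:  v_{5} + v_{8} = v_{2} + v_{4} + v_{9}  ⇒ sig = ⟨2 | 1 1 1⟩
  P = {3,5}:  v_{3} + v_{5} = 2·v_{1} + v_{2} + v_{4}  ⇒ sig = ⟨2 | 1 1 2⟩
  P = {3,6}:  v_{3} + v_{6} = 2·v_{0} + 2·v_{2}  ⇒ sig = ⟨2 | 2 2⟩
  P = {0,2,9}:  v_{0} + v_{2} + v_{9} = 0  ⇒ sig = ⟨3 | 0⟩
  P = {0,1,2}:  v_{0} + v_{1} + v_{2} = v_{3}  ⇒ sig = ⟨3 | 1⟩
  P = {0,2,8}:  v_{0} + v_{2} + v_{8} = v_{6}  ⇒ sig = ⟨3 | 1⟩
  P = {1,2,4,9}:  v_{1} + v_{2} + v_{4} + v_{9} = v_{5}  ⇒ sig = ⟨4 | 1⟩

so the primitive-relation signature multiset is
    |P|=2: 12 collections, coeffs (), (), (1), (1), (1,1), (1,1), (1,1), (1,1), (1,1,1), (1,1,1), (1,1,2), (2,2)
    |P|=3: 3 collections, coeffs (), (1), (1)
    |P|=4: 1 collection, coeffs (1)


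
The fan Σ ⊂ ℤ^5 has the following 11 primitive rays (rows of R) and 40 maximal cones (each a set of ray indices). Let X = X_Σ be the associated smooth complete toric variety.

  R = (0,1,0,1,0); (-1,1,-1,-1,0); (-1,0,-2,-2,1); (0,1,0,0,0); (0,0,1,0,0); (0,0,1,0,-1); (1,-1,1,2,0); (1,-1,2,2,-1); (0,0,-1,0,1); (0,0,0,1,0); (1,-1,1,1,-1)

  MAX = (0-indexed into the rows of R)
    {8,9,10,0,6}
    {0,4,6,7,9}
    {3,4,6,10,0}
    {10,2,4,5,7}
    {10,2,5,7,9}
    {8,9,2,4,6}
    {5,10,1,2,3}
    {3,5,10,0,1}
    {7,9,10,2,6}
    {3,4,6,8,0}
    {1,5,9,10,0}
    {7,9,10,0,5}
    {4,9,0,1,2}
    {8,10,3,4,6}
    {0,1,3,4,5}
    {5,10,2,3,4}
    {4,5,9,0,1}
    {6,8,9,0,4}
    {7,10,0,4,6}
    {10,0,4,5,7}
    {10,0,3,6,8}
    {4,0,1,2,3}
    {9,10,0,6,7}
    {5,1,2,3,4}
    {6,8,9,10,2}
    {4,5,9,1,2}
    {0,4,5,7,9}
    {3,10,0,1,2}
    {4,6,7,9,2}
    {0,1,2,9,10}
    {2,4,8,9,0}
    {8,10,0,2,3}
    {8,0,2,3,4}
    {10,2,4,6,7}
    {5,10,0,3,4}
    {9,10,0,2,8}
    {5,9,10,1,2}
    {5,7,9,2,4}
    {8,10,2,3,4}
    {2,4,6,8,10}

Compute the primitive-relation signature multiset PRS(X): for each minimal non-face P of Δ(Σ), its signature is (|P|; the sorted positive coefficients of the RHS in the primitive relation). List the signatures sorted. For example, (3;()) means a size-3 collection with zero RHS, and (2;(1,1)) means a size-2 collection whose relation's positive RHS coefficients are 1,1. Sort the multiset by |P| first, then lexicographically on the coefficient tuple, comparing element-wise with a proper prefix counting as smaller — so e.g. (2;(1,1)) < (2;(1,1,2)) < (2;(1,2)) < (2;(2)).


|primitive collections| = 16. Relations:

  {5,8}:  v_{5} + v_{8} = 0  ⇒ sig = (2;())
  {1,6}:  v_{1} + v_{6} = v_{9}  ⇒ sig = (2;(1))
  {3,9}:  v_{3} + v_{9} = v_{0}  ⇒ sig = (2;(1))
  {5,6}:  v_{5} + v_{6} = v_{7}  ⇒ sig = (2;(1))
  {7,8}:  v_{7} + v_{8} = v_{6}  ⇒ sig = (2;(1))
  {1,7}:  v_{1} + v_{7} = v_{5} + v_{9}  ⇒ sig = (2;(1,1))
  {1,8}:  v_{1} + v_{8} = v_{0} + v_{2}  ⇒ sig = (2;(1,1))
  {3,7}:  v_{3} + v_{7} = v_{0} + v_{4} + v_{10}  ⇒ sig = (2;(1,1,1))
  {0,2,5}:  v_{0} + v_{2} + v_{5} = v_{1}  ⇒ sig = (3;(1))
  {0,2,7}:  v_{0} + v_{2} + v_{7} = v_{9}  ⇒ sig = (3;(1))
  {1,4,10}:  v_{1} + v_{4} + v_{10} = v_{5}  ⇒ sig = (3;(1))
  {2,3,6}:  v_{2} + v_{3} + v_{6} = v_{8}  ⇒ sig = (3;(1))
  {4,9,10}:  v_{4} + v_{9} + v_{10} = v_{7}  ⇒ sig = (3;(1))
  {0,2,6}:  v_{0} + v_{2} + v_{6} = v_{8} + v_{9}  ⇒ sig = (3;(1,1))
  {0,2,4,10}:  v_{0} + v_{2} + v_{4} + v_{10} = 0  ⇒ sig = (4;())
  {0,4,8,10}:  v_{0} + v_{4} + v_{8} + v_{10} = v_{3} + v_{6}  ⇒ sig = (4;(1,1))

Sorted signature multiset PRS(X):
    |P|=2: 8 collections, coeffs (), (1), (1), (1), (1), (1,1), (1,1), (1,1,1)
    |P|=3: 6 collections, coeffs (1), (1), (1), (1), (1), (1,1)
    |P|=4: 2 collections, coeffs (), (1,1)


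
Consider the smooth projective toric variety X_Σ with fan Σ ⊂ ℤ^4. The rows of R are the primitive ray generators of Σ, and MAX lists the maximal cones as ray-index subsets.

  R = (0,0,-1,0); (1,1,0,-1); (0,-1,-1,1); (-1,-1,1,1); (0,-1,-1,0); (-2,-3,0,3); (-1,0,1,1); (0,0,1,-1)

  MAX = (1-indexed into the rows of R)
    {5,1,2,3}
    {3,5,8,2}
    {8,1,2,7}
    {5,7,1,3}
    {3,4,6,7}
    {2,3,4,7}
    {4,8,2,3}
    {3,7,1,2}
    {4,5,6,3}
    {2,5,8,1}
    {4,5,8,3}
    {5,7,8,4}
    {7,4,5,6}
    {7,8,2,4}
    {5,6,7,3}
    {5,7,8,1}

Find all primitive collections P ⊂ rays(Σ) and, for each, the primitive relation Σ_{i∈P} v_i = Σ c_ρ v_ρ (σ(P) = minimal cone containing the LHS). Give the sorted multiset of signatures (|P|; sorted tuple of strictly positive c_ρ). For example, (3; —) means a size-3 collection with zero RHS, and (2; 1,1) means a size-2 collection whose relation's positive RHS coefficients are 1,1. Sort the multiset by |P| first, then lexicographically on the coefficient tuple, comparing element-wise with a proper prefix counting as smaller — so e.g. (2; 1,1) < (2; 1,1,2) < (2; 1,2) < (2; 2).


9 collections generate NE(X_Σ); each relation:

  P={1,4}:  v_{1} + v_{4} = v_{5} + v_{7} — sig = (2; 1,1)
  P={2,6}:  v_{2} + v_{6} = v_{3} + v_{4} — sig = (2; 1,1)
  P={6,8}:  v_{6} + v_{8} = 2·v_{4} + v_{5} — sig = (2; 1,2)
  P={1,6}:  v_{1} + v_{6} = v_{3} + 2·v_{5} + 2·v_{7} — sig = (2; 1,2,2)
  P={2,5,7}:  v_{2} + v_{5} + v_{7} = 0 — sig = (3; —)
  P={1,3,8}:  v_{1} + v_{3} + v_{8} = v_{5} — sig = (3; 1)
  P={3,7,8}:  v_{3} + v_{7} + v_{8} = v_{4} — sig = (3; 1)
  P={2,4,5}:  v_{2} + v_{4} + v_{5} = v_{3} + v_{8} — sig = (3; 1,1)
  P={3,4,5,7}:  v_{3} + v_{4} + v_{5} + v_{7} = v_{6} — sig = (4; 1)

Signatures (|P|; sorted positive RHS coefficients), sorted:
{ (2; 1,1) ×2,  (2; 1,2),  (2; 1,2,2),  (3; —),  (3; 1) ×2,  (3; 1,1),  (4; 1) }


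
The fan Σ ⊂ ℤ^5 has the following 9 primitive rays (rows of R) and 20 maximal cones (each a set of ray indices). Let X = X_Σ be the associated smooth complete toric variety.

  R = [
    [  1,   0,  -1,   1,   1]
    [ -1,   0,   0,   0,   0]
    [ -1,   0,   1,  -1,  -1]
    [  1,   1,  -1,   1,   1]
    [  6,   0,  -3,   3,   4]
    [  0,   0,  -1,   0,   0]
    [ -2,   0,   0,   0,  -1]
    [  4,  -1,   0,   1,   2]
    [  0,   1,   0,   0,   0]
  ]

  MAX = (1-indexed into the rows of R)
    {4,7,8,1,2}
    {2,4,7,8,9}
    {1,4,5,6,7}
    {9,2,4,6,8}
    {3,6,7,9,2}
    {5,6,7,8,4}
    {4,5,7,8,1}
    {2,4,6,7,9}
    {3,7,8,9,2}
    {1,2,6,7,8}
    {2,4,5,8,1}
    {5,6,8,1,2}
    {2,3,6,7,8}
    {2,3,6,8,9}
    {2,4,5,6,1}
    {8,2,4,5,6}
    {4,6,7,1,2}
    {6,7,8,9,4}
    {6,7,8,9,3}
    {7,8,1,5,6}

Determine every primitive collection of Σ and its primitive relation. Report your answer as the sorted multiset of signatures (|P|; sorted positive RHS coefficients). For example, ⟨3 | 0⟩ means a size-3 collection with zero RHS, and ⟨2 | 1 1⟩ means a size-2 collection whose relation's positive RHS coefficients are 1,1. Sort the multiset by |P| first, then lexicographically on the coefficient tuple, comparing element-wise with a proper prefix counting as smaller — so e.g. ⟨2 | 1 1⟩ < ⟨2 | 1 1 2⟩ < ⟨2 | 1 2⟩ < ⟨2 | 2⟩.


Δ(Σ) — 9 vertices, 9 min non-faces:

  P = {1,3}:  v_{1} + v_{3} = 0 ; sig = ⟨2 | 0⟩
  P = {1,9}:  v_{1} + v_{9} = v_{4} ; sig = ⟨2 | 1⟩
  P = {3,4}:  v_{3} + v_{4} = v_{9} ; sig = ⟨2 | 1⟩
  P = {3,5}:  v_{3} + v_{5} = v_{4} + v_{6} + v_{8} ; sig = ⟨2 | 1 1 1⟩
  P = {5,9}:  v_{5} + v_{9} = 2·v_{4} + v_{6} + v_{8} ; sig = ⟨2 | 1 1 2⟩
  P = {2,5,7}:  v_{2} + v_{5} + v_{7} = 3·v_{1} ; sig = ⟨3 | 3⟩
  P = {1,4,6,8}:  v_{1} + v_{4} + v_{6} + v_{8} = v_{5} ; sig = ⟨4 | 1⟩
  P = {2,6,7,8,9}:  v_{2} + v_{6} + v_{7} + v_{8} + v_{9} = v_{1} ; sig = ⟨5 | 1⟩
  P = {2,4,6,7,8}:  v_{2} + v_{4} + v_{6} + v_{7} + v_{8} = 2·v_{1} ; sig = ⟨5 | 2⟩

so the primitive-relation signature multiset is
    |P|=2: 5 collections, coeffs (), (1), (1), (1,1,1), (1,1,2)
    |P|=3: 1 collection, coeffs (3)
    |P|=4: 1 collection, coeffs (1)
    |P|=5: 2 collections, coeffs (1), (2)
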